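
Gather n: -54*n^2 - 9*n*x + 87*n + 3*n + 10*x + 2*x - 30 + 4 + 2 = -54*n^2 + n*(90 - 9*x) + 12*x - 24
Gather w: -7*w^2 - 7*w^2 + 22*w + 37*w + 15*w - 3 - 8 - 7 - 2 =-14*w^2 + 74*w - 20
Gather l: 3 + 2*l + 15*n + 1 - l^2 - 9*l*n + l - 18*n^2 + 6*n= -l^2 + l*(3 - 9*n) - 18*n^2 + 21*n + 4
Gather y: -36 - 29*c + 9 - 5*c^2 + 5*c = -5*c^2 - 24*c - 27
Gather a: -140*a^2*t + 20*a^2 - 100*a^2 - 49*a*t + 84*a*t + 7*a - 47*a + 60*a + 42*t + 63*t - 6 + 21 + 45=a^2*(-140*t - 80) + a*(35*t + 20) + 105*t + 60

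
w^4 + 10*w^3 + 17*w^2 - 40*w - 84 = (w - 2)*(w + 2)*(w + 3)*(w + 7)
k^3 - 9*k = k*(k - 3)*(k + 3)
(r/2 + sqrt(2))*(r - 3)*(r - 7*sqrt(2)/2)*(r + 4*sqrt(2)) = r^4/2 - 3*r^3/2 + 5*sqrt(2)*r^3/4 - 13*r^2 - 15*sqrt(2)*r^2/4 - 28*sqrt(2)*r + 39*r + 84*sqrt(2)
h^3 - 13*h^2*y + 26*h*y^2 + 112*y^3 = (h - 8*y)*(h - 7*y)*(h + 2*y)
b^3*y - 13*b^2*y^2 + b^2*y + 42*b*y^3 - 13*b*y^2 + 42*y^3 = (b - 7*y)*(b - 6*y)*(b*y + y)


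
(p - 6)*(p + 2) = p^2 - 4*p - 12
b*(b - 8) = b^2 - 8*b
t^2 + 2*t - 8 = (t - 2)*(t + 4)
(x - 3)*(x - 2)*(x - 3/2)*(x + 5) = x^4 - 3*x^3/2 - 19*x^2 + 117*x/2 - 45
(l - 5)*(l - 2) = l^2 - 7*l + 10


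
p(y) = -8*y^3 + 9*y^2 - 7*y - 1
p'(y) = -24*y^2 + 18*y - 7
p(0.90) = -5.84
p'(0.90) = -10.24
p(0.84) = -5.27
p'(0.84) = -8.81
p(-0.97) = 21.56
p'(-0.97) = -47.04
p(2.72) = -114.44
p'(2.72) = -135.60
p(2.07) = -47.88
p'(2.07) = -72.58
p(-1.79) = 86.25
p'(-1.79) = -116.12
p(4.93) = -775.35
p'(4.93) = -501.58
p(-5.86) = 1958.92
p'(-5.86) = -936.63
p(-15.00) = 29129.00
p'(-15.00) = -5677.00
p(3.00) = -157.00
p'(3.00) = -169.00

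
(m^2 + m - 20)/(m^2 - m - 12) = (m + 5)/(m + 3)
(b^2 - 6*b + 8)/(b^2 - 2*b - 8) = (b - 2)/(b + 2)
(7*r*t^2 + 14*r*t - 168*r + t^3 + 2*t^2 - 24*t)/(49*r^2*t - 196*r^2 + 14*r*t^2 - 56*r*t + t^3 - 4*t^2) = (t + 6)/(7*r + t)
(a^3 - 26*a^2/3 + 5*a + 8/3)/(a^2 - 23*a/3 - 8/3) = a - 1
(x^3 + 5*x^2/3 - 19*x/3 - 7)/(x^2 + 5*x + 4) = (x^2 + 2*x/3 - 7)/(x + 4)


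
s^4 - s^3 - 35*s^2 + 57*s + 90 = (s - 5)*(s - 3)*(s + 1)*(s + 6)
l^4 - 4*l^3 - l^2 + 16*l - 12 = (l - 3)*(l - 2)*(l - 1)*(l + 2)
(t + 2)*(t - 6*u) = t^2 - 6*t*u + 2*t - 12*u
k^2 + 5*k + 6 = (k + 2)*(k + 3)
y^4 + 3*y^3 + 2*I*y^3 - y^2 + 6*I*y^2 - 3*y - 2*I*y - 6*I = (y - 1)*(y + 1)*(y + 3)*(y + 2*I)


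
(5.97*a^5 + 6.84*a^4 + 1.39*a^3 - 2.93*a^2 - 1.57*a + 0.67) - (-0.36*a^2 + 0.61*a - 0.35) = 5.97*a^5 + 6.84*a^4 + 1.39*a^3 - 2.57*a^2 - 2.18*a + 1.02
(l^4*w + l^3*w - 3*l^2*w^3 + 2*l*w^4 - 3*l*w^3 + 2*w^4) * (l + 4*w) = l^5*w + 4*l^4*w^2 + l^4*w - 3*l^3*w^3 + 4*l^3*w^2 - 10*l^2*w^4 - 3*l^2*w^3 + 8*l*w^5 - 10*l*w^4 + 8*w^5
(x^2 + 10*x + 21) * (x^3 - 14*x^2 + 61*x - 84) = x^5 - 4*x^4 - 58*x^3 + 232*x^2 + 441*x - 1764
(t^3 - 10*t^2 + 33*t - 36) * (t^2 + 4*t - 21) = t^5 - 6*t^4 - 28*t^3 + 306*t^2 - 837*t + 756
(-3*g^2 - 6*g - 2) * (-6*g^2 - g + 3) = 18*g^4 + 39*g^3 + 9*g^2 - 16*g - 6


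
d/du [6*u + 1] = 6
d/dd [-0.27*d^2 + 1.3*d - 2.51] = 1.3 - 0.54*d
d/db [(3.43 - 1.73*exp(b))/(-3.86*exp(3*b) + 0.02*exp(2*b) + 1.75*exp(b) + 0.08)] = (-13.3556*exp(3*b) + 39.754*exp(2*b) - 0.1372*exp(b) - 6.1409)*exp(b)/(14.8996*exp(6*b) - 0.1544*exp(5*b) - 13.5096*exp(4*b) - 0.5476*exp(3*b) + 3.0657*exp(2*b) + 0.28*exp(b) + 0.0064)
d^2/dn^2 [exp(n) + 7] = exp(n)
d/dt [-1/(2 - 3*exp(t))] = -3*exp(t)/(3*exp(t) - 2)^2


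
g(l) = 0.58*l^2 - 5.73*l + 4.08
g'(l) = 1.16*l - 5.73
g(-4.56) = 42.27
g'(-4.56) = -11.02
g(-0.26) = 5.61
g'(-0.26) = -6.03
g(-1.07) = 10.88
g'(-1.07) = -6.97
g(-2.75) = 24.22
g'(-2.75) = -8.92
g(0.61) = 0.80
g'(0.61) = -5.02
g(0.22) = 2.85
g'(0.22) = -5.47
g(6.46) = -8.73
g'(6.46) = 1.76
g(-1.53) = 14.20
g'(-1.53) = -7.50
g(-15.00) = 220.53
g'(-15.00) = -23.13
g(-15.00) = 220.53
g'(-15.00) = -23.13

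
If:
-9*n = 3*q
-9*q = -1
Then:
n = -1/27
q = 1/9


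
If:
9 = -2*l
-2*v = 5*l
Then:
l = -9/2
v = 45/4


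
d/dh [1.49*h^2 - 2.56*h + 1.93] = 2.98*h - 2.56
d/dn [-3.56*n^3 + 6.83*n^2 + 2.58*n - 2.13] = -10.68*n^2 + 13.66*n + 2.58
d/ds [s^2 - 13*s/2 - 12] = 2*s - 13/2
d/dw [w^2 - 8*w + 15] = 2*w - 8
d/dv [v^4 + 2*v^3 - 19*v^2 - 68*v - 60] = 4*v^3 + 6*v^2 - 38*v - 68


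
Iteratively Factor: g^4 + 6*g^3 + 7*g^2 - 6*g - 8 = (g + 2)*(g^3 + 4*g^2 - g - 4) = (g + 2)*(g + 4)*(g^2 - 1) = (g + 1)*(g + 2)*(g + 4)*(g - 1)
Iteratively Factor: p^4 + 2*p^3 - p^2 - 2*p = (p - 1)*(p^3 + 3*p^2 + 2*p) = (p - 1)*(p + 1)*(p^2 + 2*p) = (p - 1)*(p + 1)*(p + 2)*(p)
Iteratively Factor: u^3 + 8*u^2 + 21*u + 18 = (u + 2)*(u^2 + 6*u + 9) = (u + 2)*(u + 3)*(u + 3)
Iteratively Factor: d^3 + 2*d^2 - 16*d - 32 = (d + 4)*(d^2 - 2*d - 8) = (d + 2)*(d + 4)*(d - 4)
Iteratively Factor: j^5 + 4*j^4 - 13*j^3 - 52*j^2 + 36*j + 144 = (j - 2)*(j^4 + 6*j^3 - j^2 - 54*j - 72) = (j - 2)*(j + 4)*(j^3 + 2*j^2 - 9*j - 18) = (j - 2)*(j + 2)*(j + 4)*(j^2 - 9) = (j - 2)*(j + 2)*(j + 3)*(j + 4)*(j - 3)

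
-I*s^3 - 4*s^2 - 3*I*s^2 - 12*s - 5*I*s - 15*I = (s + 3)*(s - 5*I)*(-I*s + 1)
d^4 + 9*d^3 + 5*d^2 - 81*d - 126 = (d - 3)*(d + 2)*(d + 3)*(d + 7)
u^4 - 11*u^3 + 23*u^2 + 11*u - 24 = (u - 8)*(u - 3)*(u - 1)*(u + 1)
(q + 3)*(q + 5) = q^2 + 8*q + 15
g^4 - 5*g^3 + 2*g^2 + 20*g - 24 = (g - 3)*(g - 2)^2*(g + 2)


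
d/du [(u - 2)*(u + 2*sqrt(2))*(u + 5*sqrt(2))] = 3*u^2 - 4*u + 14*sqrt(2)*u - 14*sqrt(2) + 20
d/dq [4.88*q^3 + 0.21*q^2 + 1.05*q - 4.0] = 14.64*q^2 + 0.42*q + 1.05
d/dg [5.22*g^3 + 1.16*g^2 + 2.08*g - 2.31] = 15.66*g^2 + 2.32*g + 2.08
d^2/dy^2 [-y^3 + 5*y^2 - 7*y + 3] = 10 - 6*y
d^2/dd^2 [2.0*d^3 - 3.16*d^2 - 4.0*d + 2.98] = 12.0*d - 6.32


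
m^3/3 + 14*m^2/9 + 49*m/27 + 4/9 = (m/3 + 1)*(m + 1/3)*(m + 4/3)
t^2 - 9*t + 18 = (t - 6)*(t - 3)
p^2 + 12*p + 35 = (p + 5)*(p + 7)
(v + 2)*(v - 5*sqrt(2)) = v^2 - 5*sqrt(2)*v + 2*v - 10*sqrt(2)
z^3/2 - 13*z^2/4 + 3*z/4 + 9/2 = (z/2 + 1/2)*(z - 6)*(z - 3/2)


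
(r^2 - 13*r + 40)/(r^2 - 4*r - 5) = (r - 8)/(r + 1)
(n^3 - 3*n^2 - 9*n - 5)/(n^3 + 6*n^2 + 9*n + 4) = (n - 5)/(n + 4)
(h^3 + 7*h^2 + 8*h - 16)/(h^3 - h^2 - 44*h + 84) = (h^3 + 7*h^2 + 8*h - 16)/(h^3 - h^2 - 44*h + 84)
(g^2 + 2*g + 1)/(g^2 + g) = (g + 1)/g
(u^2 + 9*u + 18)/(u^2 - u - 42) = (u + 3)/(u - 7)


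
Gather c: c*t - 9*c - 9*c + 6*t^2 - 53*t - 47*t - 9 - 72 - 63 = c*(t - 18) + 6*t^2 - 100*t - 144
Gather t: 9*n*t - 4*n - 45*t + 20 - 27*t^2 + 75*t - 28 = -4*n - 27*t^2 + t*(9*n + 30) - 8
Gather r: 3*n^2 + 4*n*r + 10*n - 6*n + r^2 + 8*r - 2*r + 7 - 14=3*n^2 + 4*n + r^2 + r*(4*n + 6) - 7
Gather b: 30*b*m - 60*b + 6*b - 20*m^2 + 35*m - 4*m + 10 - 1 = b*(30*m - 54) - 20*m^2 + 31*m + 9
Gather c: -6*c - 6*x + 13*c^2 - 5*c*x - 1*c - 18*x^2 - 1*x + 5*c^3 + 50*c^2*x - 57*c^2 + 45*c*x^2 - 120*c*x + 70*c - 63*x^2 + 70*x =5*c^3 + c^2*(50*x - 44) + c*(45*x^2 - 125*x + 63) - 81*x^2 + 63*x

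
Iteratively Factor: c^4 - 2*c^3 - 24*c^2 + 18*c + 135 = (c + 3)*(c^3 - 5*c^2 - 9*c + 45) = (c - 3)*(c + 3)*(c^2 - 2*c - 15) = (c - 5)*(c - 3)*(c + 3)*(c + 3)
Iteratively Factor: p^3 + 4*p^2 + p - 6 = (p + 2)*(p^2 + 2*p - 3) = (p + 2)*(p + 3)*(p - 1)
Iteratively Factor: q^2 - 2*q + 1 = (q - 1)*(q - 1)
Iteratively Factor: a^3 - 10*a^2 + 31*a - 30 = (a - 2)*(a^2 - 8*a + 15) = (a - 5)*(a - 2)*(a - 3)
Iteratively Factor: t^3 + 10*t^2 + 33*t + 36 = (t + 3)*(t^2 + 7*t + 12) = (t + 3)*(t + 4)*(t + 3)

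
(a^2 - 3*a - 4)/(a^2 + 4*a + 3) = (a - 4)/(a + 3)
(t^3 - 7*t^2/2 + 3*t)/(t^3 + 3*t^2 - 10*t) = (t - 3/2)/(t + 5)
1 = 1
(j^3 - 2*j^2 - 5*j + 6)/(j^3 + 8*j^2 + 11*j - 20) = (j^2 - j - 6)/(j^2 + 9*j + 20)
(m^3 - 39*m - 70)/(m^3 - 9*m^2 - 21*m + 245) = (m + 2)/(m - 7)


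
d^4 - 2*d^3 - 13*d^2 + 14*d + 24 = (d - 4)*(d - 2)*(d + 1)*(d + 3)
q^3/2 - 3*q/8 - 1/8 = (q/2 + 1/4)*(q - 1)*(q + 1/2)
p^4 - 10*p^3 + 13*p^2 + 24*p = p*(p - 8)*(p - 3)*(p + 1)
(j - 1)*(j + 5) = j^2 + 4*j - 5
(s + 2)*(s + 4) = s^2 + 6*s + 8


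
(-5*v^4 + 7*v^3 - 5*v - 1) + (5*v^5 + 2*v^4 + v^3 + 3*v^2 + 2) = 5*v^5 - 3*v^4 + 8*v^3 + 3*v^2 - 5*v + 1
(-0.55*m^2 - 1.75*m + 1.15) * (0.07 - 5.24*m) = 2.882*m^3 + 9.1315*m^2 - 6.1485*m + 0.0805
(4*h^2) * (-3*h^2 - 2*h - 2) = -12*h^4 - 8*h^3 - 8*h^2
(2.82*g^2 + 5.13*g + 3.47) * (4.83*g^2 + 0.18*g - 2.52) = 13.6206*g^4 + 25.2855*g^3 + 10.5771*g^2 - 12.303*g - 8.7444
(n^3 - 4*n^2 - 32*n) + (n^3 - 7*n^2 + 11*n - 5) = 2*n^3 - 11*n^2 - 21*n - 5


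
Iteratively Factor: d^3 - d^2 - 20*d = (d + 4)*(d^2 - 5*d) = (d - 5)*(d + 4)*(d)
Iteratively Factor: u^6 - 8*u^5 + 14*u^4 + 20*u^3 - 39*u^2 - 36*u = (u + 1)*(u^5 - 9*u^4 + 23*u^3 - 3*u^2 - 36*u) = (u + 1)^2*(u^4 - 10*u^3 + 33*u^2 - 36*u) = u*(u + 1)^2*(u^3 - 10*u^2 + 33*u - 36) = u*(u - 3)*(u + 1)^2*(u^2 - 7*u + 12) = u*(u - 3)^2*(u + 1)^2*(u - 4)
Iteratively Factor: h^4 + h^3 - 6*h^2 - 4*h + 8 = (h + 2)*(h^3 - h^2 - 4*h + 4) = (h - 2)*(h + 2)*(h^2 + h - 2) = (h - 2)*(h - 1)*(h + 2)*(h + 2)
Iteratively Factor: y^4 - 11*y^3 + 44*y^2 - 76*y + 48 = (y - 2)*(y^3 - 9*y^2 + 26*y - 24) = (y - 3)*(y - 2)*(y^2 - 6*y + 8) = (y - 4)*(y - 3)*(y - 2)*(y - 2)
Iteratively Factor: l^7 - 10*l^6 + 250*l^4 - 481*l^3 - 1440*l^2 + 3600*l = (l + 4)*(l^6 - 14*l^5 + 56*l^4 + 26*l^3 - 585*l^2 + 900*l) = (l - 4)*(l + 4)*(l^5 - 10*l^4 + 16*l^3 + 90*l^2 - 225*l) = (l - 4)*(l - 3)*(l + 4)*(l^4 - 7*l^3 - 5*l^2 + 75*l) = (l - 5)*(l - 4)*(l - 3)*(l + 4)*(l^3 - 2*l^2 - 15*l) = (l - 5)^2*(l - 4)*(l - 3)*(l + 4)*(l^2 + 3*l) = l*(l - 5)^2*(l - 4)*(l - 3)*(l + 4)*(l + 3)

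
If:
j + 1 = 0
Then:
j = -1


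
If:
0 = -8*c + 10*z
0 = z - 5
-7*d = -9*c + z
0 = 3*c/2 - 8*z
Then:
No Solution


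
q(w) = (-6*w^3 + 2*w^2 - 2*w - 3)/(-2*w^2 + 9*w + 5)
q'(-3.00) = 2.00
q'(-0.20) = 1.36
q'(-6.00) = 2.47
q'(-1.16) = 1.45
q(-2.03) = -2.77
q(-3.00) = -4.58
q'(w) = (4*w - 9)*(-6*w^3 + 2*w^2 - 2*w - 3)/(-2*w^2 + 9*w + 5)^2 + (-18*w^2 + 4*w - 2)/(-2*w^2 + 9*w + 5)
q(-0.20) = -0.79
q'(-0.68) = 3.10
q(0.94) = -0.69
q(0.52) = -0.48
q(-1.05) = -1.24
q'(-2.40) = 1.84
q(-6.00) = -11.38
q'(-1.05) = 1.45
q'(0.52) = -0.16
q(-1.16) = -1.40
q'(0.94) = -0.90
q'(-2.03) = 1.72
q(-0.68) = -0.57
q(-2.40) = -3.42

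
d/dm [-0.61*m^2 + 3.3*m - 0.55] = 3.3 - 1.22*m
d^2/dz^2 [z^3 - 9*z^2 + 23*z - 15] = 6*z - 18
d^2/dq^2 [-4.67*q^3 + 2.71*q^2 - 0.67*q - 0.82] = 5.42 - 28.02*q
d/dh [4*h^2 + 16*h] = 8*h + 16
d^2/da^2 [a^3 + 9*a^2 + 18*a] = 6*a + 18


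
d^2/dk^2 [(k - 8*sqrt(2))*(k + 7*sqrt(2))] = 2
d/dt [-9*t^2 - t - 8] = -18*t - 1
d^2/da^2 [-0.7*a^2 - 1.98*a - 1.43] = -1.40000000000000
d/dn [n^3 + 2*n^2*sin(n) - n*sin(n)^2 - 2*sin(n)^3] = 2*n^2*cos(n) + 3*n^2 + 4*n*sin(n) - n*sin(2*n) - 6*sin(n)^2*cos(n) - sin(n)^2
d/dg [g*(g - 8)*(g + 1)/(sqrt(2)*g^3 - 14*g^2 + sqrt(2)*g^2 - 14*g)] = (-7 + 4*sqrt(2))/(g^2 - 14*sqrt(2)*g + 98)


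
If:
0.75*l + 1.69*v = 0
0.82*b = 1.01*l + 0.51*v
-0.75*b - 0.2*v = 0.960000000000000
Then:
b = -1.46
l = -1.53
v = 0.68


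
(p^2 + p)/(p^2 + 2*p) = (p + 1)/(p + 2)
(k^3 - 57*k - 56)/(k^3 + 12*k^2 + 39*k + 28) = (k - 8)/(k + 4)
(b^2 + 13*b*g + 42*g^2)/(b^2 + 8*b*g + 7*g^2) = (b + 6*g)/(b + g)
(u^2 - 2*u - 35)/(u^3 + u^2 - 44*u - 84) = (u + 5)/(u^2 + 8*u + 12)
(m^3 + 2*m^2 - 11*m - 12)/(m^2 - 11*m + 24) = (m^2 + 5*m + 4)/(m - 8)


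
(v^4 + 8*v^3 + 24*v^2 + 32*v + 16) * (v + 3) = v^5 + 11*v^4 + 48*v^3 + 104*v^2 + 112*v + 48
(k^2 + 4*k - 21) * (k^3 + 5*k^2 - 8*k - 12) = k^5 + 9*k^4 - 9*k^3 - 149*k^2 + 120*k + 252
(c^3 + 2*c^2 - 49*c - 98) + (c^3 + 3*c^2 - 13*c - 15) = 2*c^3 + 5*c^2 - 62*c - 113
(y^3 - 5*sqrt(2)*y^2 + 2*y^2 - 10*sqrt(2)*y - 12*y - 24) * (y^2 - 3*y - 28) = y^5 - 5*sqrt(2)*y^4 - y^4 - 46*y^3 + 5*sqrt(2)*y^3 - 44*y^2 + 170*sqrt(2)*y^2 + 280*sqrt(2)*y + 408*y + 672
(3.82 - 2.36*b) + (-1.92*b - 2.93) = 0.89 - 4.28*b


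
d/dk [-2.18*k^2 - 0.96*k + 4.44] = -4.36*k - 0.96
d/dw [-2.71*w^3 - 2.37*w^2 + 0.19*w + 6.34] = -8.13*w^2 - 4.74*w + 0.19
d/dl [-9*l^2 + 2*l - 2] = 2 - 18*l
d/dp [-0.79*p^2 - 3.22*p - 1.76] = -1.58*p - 3.22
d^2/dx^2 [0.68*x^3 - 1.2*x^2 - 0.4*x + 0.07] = 4.08*x - 2.4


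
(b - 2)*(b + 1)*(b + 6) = b^3 + 5*b^2 - 8*b - 12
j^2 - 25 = (j - 5)*(j + 5)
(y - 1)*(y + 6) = y^2 + 5*y - 6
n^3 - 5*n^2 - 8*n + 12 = (n - 6)*(n - 1)*(n + 2)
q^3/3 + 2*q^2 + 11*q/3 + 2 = (q/3 + 1/3)*(q + 2)*(q + 3)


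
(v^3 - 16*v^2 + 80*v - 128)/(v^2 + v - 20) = (v^2 - 12*v + 32)/(v + 5)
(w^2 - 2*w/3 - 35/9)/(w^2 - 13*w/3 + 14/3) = (w + 5/3)/(w - 2)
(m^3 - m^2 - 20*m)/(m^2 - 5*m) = m + 4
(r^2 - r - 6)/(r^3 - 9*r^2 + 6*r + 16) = (r^2 - r - 6)/(r^3 - 9*r^2 + 6*r + 16)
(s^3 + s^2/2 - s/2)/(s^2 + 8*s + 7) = s*(2*s - 1)/(2*(s + 7))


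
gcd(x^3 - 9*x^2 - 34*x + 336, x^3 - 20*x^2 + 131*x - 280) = x^2 - 15*x + 56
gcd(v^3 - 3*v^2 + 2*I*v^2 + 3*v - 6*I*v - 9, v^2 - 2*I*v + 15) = v + 3*I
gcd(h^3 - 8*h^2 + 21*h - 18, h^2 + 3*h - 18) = h - 3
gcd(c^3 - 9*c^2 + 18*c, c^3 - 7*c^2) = c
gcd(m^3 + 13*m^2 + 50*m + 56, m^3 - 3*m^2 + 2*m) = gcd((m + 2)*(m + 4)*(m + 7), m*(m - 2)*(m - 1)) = 1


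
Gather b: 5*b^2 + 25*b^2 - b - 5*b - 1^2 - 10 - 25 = 30*b^2 - 6*b - 36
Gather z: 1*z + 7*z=8*z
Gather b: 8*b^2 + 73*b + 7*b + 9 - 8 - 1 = 8*b^2 + 80*b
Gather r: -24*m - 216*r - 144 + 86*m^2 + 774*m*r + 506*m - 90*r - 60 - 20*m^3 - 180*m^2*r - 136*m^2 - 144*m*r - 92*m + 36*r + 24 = -20*m^3 - 50*m^2 + 390*m + r*(-180*m^2 + 630*m - 270) - 180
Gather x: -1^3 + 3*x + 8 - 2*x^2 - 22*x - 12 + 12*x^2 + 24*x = 10*x^2 + 5*x - 5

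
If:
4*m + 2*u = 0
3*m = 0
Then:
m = 0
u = 0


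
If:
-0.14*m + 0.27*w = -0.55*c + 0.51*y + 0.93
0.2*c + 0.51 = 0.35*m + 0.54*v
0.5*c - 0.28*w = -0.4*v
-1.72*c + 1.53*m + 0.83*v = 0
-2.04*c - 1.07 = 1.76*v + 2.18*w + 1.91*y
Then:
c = -1.30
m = -2.64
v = 2.17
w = 0.79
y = -2.08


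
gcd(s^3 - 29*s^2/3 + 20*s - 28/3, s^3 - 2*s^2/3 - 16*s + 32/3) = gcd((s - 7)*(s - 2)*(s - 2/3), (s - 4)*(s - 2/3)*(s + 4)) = s - 2/3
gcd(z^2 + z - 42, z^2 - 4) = 1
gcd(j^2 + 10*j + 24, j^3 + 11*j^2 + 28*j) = j + 4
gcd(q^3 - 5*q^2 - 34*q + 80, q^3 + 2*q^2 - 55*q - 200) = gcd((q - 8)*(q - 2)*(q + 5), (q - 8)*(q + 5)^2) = q^2 - 3*q - 40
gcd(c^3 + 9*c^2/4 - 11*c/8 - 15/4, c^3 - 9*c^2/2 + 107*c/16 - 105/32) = c - 5/4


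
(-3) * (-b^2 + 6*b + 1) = 3*b^2 - 18*b - 3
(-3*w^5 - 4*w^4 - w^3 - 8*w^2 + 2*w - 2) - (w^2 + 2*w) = -3*w^5 - 4*w^4 - w^3 - 9*w^2 - 2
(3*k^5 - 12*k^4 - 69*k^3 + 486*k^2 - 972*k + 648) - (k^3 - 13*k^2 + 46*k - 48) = 3*k^5 - 12*k^4 - 70*k^3 + 499*k^2 - 1018*k + 696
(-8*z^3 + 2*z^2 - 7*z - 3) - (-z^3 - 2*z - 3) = -7*z^3 + 2*z^2 - 5*z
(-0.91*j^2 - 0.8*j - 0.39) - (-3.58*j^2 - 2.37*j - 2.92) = 2.67*j^2 + 1.57*j + 2.53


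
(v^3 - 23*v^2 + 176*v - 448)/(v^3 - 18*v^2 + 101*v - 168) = (v - 8)/(v - 3)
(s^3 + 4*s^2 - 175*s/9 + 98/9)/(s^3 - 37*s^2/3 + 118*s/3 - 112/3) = (3*s^2 + 19*s - 14)/(3*(s^2 - 10*s + 16))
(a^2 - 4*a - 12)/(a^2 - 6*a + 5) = (a^2 - 4*a - 12)/(a^2 - 6*a + 5)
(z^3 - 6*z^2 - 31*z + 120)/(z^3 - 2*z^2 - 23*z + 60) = (z - 8)/(z - 4)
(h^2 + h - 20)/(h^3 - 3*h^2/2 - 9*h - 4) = 2*(h + 5)/(2*h^2 + 5*h + 2)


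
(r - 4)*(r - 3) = r^2 - 7*r + 12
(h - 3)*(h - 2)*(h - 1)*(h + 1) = h^4 - 5*h^3 + 5*h^2 + 5*h - 6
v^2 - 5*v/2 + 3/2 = (v - 3/2)*(v - 1)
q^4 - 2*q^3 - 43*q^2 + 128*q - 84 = (q - 6)*(q - 2)*(q - 1)*(q + 7)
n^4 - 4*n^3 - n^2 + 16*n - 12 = (n - 3)*(n - 2)*(n - 1)*(n + 2)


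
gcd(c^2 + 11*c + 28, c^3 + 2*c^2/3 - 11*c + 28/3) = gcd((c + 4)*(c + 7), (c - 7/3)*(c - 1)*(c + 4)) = c + 4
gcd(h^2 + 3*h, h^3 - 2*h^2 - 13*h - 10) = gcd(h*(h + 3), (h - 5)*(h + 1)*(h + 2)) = 1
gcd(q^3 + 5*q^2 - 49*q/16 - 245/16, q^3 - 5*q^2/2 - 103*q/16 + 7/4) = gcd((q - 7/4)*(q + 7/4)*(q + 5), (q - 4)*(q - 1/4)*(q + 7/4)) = q + 7/4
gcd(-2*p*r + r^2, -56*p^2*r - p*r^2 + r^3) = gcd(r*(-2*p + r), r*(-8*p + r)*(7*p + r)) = r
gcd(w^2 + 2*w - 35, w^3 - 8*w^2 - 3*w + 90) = w - 5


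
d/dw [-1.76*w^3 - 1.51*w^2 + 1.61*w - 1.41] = -5.28*w^2 - 3.02*w + 1.61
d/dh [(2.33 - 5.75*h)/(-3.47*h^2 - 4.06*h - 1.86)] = (-19.9525*h^2 + 16.1702*h + 20.1548)/(12.0409*h^4 + 28.1764*h^3 + 29.392*h^2 + 15.1032*h + 3.4596)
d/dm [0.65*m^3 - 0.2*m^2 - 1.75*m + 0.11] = 1.95*m^2 - 0.4*m - 1.75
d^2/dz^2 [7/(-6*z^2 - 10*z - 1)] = 28*(18*z^2 + 30*z - 2*(6*z + 5)^2 + 3)/(6*z^2 + 10*z + 1)^3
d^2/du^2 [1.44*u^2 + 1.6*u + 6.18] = 2.88000000000000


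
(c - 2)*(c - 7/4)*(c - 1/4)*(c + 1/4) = c^4 - 15*c^3/4 + 55*c^2/16 + 15*c/64 - 7/32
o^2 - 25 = (o - 5)*(o + 5)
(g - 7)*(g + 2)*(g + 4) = g^3 - g^2 - 34*g - 56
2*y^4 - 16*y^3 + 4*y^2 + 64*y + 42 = (y - 7)*(y - 3)*(sqrt(2)*y + sqrt(2))^2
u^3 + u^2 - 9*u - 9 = (u - 3)*(u + 1)*(u + 3)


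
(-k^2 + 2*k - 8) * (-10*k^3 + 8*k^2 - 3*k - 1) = 10*k^5 - 28*k^4 + 99*k^3 - 69*k^2 + 22*k + 8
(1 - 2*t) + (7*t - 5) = 5*t - 4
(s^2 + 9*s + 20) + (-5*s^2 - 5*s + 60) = -4*s^2 + 4*s + 80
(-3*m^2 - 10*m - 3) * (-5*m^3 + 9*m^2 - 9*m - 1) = 15*m^5 + 23*m^4 - 48*m^3 + 66*m^2 + 37*m + 3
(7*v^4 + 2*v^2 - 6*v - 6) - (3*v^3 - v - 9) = 7*v^4 - 3*v^3 + 2*v^2 - 5*v + 3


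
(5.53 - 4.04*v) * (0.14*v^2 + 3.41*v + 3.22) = -0.5656*v^3 - 13.0022*v^2 + 5.8485*v + 17.8066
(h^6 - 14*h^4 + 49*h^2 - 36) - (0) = h^6 - 14*h^4 + 49*h^2 - 36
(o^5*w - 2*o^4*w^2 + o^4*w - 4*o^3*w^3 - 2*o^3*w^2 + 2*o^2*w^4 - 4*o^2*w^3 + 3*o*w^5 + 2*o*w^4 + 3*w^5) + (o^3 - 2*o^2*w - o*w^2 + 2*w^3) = o^5*w - 2*o^4*w^2 + o^4*w - 4*o^3*w^3 - 2*o^3*w^2 + o^3 + 2*o^2*w^4 - 4*o^2*w^3 - 2*o^2*w + 3*o*w^5 + 2*o*w^4 - o*w^2 + 3*w^5 + 2*w^3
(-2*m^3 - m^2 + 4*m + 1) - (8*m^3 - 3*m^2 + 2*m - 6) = -10*m^3 + 2*m^2 + 2*m + 7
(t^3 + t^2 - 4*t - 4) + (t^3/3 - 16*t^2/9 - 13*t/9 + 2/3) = 4*t^3/3 - 7*t^2/9 - 49*t/9 - 10/3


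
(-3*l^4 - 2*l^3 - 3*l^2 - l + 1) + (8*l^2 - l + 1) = -3*l^4 - 2*l^3 + 5*l^2 - 2*l + 2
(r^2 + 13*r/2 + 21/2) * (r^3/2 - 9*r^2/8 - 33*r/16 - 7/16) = r^5/2 + 17*r^4/8 - 33*r^3/8 - 821*r^2/32 - 49*r/2 - 147/32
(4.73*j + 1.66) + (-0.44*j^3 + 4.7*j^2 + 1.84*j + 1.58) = -0.44*j^3 + 4.7*j^2 + 6.57*j + 3.24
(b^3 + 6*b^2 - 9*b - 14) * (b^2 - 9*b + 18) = b^5 - 3*b^4 - 45*b^3 + 175*b^2 - 36*b - 252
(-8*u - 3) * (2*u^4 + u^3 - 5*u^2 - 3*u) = -16*u^5 - 14*u^4 + 37*u^3 + 39*u^2 + 9*u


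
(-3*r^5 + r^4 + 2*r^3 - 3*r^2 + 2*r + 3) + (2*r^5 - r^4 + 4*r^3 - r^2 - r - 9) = -r^5 + 6*r^3 - 4*r^2 + r - 6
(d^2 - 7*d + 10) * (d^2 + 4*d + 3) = d^4 - 3*d^3 - 15*d^2 + 19*d + 30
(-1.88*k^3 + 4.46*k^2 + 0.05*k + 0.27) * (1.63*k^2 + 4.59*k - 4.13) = -3.0644*k^5 - 1.3594*k^4 + 28.3173*k^3 - 17.7502*k^2 + 1.0328*k - 1.1151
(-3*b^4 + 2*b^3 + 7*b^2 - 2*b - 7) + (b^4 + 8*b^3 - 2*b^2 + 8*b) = -2*b^4 + 10*b^3 + 5*b^2 + 6*b - 7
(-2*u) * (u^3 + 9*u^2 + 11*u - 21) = -2*u^4 - 18*u^3 - 22*u^2 + 42*u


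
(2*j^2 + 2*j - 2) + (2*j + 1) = 2*j^2 + 4*j - 1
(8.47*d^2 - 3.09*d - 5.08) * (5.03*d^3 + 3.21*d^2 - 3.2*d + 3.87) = 42.6041*d^5 + 11.646*d^4 - 62.5753*d^3 + 26.3601*d^2 + 4.2977*d - 19.6596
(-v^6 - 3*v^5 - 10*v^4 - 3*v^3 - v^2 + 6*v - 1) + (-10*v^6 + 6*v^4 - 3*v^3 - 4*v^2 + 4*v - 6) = -11*v^6 - 3*v^5 - 4*v^4 - 6*v^3 - 5*v^2 + 10*v - 7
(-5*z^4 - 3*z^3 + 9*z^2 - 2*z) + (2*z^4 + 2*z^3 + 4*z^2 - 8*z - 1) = -3*z^4 - z^3 + 13*z^2 - 10*z - 1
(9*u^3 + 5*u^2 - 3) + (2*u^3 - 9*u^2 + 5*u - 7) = 11*u^3 - 4*u^2 + 5*u - 10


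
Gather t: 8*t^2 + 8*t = 8*t^2 + 8*t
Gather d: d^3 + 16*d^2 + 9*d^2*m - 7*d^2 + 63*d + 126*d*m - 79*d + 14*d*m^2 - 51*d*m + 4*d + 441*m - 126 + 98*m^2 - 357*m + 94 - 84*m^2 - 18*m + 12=d^3 + d^2*(9*m + 9) + d*(14*m^2 + 75*m - 12) + 14*m^2 + 66*m - 20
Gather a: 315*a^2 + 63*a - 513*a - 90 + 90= 315*a^2 - 450*a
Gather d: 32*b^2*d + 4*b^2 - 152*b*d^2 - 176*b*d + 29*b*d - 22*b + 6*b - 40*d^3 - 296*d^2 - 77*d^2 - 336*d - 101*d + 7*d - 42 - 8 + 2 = 4*b^2 - 16*b - 40*d^3 + d^2*(-152*b - 373) + d*(32*b^2 - 147*b - 430) - 48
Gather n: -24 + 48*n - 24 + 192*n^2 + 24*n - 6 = 192*n^2 + 72*n - 54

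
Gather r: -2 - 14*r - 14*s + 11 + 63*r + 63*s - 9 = 49*r + 49*s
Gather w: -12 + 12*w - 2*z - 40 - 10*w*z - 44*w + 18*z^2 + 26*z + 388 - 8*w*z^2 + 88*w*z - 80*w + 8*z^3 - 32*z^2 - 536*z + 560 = w*(-8*z^2 + 78*z - 112) + 8*z^3 - 14*z^2 - 512*z + 896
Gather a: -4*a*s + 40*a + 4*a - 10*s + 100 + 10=a*(44 - 4*s) - 10*s + 110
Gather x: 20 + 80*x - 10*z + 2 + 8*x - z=88*x - 11*z + 22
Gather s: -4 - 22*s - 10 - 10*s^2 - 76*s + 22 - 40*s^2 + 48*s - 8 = -50*s^2 - 50*s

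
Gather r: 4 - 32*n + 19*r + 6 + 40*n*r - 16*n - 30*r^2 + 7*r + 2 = -48*n - 30*r^2 + r*(40*n + 26) + 12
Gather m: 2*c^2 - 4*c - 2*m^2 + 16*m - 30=2*c^2 - 4*c - 2*m^2 + 16*m - 30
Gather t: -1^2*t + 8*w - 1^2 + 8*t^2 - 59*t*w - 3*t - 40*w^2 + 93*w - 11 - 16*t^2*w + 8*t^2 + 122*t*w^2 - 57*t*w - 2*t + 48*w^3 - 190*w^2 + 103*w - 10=t^2*(16 - 16*w) + t*(122*w^2 - 116*w - 6) + 48*w^3 - 230*w^2 + 204*w - 22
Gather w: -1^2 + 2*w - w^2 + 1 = -w^2 + 2*w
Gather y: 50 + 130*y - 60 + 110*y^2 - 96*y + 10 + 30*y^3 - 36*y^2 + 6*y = 30*y^3 + 74*y^2 + 40*y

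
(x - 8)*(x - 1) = x^2 - 9*x + 8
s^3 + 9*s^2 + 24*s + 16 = (s + 1)*(s + 4)^2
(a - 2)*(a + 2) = a^2 - 4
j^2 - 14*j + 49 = (j - 7)^2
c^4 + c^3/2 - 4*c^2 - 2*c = c*(c - 2)*(c + 1/2)*(c + 2)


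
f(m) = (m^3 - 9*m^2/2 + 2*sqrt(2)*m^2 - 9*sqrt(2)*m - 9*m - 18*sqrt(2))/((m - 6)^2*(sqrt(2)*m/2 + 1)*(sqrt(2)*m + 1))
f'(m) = (3*m^2 - 9*m + 4*sqrt(2)*m - 9*sqrt(2) - 9)/((m - 6)^2*(sqrt(2)*m/2 + 1)*(sqrt(2)*m + 1)) - sqrt(2)*(m^3 - 9*m^2/2 + 2*sqrt(2)*m^2 - 9*sqrt(2)*m - 9*m - 18*sqrt(2))/((m - 6)^2*(sqrt(2)*m/2 + 1)*(sqrt(2)*m + 1)^2) - sqrt(2)*(m^3 - 9*m^2/2 + 2*sqrt(2)*m^2 - 9*sqrt(2)*m - 9*m - 18*sqrt(2))/(2*(m - 6)^2*(sqrt(2)*m/2 + 1)^2*(sqrt(2)*m + 1)) - 2*(m^3 - 9*m^2/2 + 2*sqrt(2)*m^2 - 9*sqrt(2)*m - 9*m - 18*sqrt(2))/((m - 6)^3*(sqrt(2)*m/2 + 1)*(sqrt(2)*m + 1))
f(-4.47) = -0.04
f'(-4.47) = 0.01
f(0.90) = -0.47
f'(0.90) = 0.08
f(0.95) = -0.47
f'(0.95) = 0.07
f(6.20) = 6.61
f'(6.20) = -33.28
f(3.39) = -0.59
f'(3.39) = -0.18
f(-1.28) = 0.61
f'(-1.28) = -0.23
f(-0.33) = -1.13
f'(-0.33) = 2.44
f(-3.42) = -0.02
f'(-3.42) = 0.03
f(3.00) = -0.53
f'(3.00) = -0.12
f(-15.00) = -0.04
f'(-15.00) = 0.00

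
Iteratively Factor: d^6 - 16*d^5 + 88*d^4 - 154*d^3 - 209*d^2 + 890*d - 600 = (d - 3)*(d^5 - 13*d^4 + 49*d^3 - 7*d^2 - 230*d + 200) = (d - 5)*(d - 3)*(d^4 - 8*d^3 + 9*d^2 + 38*d - 40) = (d - 5)*(d - 3)*(d + 2)*(d^3 - 10*d^2 + 29*d - 20) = (d - 5)*(d - 3)*(d - 1)*(d + 2)*(d^2 - 9*d + 20) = (d - 5)*(d - 4)*(d - 3)*(d - 1)*(d + 2)*(d - 5)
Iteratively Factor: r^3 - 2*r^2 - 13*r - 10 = (r + 2)*(r^2 - 4*r - 5) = (r + 1)*(r + 2)*(r - 5)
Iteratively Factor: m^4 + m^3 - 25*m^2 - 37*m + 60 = (m - 1)*(m^3 + 2*m^2 - 23*m - 60) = (m - 1)*(m + 4)*(m^2 - 2*m - 15) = (m - 1)*(m + 3)*(m + 4)*(m - 5)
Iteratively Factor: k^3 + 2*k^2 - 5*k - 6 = (k + 1)*(k^2 + k - 6) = (k - 2)*(k + 1)*(k + 3)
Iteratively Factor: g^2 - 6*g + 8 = (g - 2)*(g - 4)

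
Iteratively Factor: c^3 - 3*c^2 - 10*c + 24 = (c - 4)*(c^2 + c - 6) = (c - 4)*(c + 3)*(c - 2)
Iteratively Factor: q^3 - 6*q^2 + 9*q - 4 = (q - 4)*(q^2 - 2*q + 1) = (q - 4)*(q - 1)*(q - 1)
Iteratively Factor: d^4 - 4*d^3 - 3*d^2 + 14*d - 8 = (d - 1)*(d^3 - 3*d^2 - 6*d + 8) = (d - 1)*(d + 2)*(d^2 - 5*d + 4) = (d - 1)^2*(d + 2)*(d - 4)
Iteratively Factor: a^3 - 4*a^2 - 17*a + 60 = (a + 4)*(a^2 - 8*a + 15) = (a - 5)*(a + 4)*(a - 3)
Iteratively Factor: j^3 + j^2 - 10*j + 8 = (j + 4)*(j^2 - 3*j + 2) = (j - 1)*(j + 4)*(j - 2)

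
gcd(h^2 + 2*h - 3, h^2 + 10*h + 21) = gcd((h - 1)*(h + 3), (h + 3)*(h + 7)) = h + 3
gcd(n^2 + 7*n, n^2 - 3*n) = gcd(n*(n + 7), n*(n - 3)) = n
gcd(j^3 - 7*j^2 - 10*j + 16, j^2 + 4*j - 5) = j - 1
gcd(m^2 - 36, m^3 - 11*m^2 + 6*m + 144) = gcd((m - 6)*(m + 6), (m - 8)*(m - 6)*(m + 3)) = m - 6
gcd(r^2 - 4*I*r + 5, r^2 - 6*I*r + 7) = r + I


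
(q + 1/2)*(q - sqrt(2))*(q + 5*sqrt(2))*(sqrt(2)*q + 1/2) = sqrt(2)*q^4 + sqrt(2)*q^3/2 + 17*q^3/2 - 8*sqrt(2)*q^2 + 17*q^2/4 - 4*sqrt(2)*q - 5*q - 5/2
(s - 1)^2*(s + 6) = s^3 + 4*s^2 - 11*s + 6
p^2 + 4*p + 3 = (p + 1)*(p + 3)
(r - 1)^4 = r^4 - 4*r^3 + 6*r^2 - 4*r + 1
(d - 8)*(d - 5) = d^2 - 13*d + 40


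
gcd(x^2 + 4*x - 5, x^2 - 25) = x + 5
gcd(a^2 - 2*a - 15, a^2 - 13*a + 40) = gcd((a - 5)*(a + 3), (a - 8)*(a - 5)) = a - 5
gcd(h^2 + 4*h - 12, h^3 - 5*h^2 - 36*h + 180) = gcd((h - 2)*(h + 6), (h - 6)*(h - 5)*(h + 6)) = h + 6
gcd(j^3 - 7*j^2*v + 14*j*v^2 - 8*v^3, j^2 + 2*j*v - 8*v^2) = -j + 2*v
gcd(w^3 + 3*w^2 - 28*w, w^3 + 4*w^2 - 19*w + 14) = w + 7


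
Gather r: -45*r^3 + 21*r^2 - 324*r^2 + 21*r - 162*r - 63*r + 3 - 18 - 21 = -45*r^3 - 303*r^2 - 204*r - 36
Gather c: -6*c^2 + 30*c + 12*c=-6*c^2 + 42*c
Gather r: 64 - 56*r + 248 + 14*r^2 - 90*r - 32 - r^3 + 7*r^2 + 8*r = -r^3 + 21*r^2 - 138*r + 280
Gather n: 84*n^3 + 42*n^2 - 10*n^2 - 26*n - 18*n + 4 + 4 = 84*n^3 + 32*n^2 - 44*n + 8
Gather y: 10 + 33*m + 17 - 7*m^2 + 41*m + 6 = -7*m^2 + 74*m + 33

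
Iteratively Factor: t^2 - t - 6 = (t + 2)*(t - 3)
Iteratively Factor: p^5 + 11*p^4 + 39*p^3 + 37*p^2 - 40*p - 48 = (p + 1)*(p^4 + 10*p^3 + 29*p^2 + 8*p - 48) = (p + 1)*(p + 3)*(p^3 + 7*p^2 + 8*p - 16) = (p + 1)*(p + 3)*(p + 4)*(p^2 + 3*p - 4) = (p + 1)*(p + 3)*(p + 4)^2*(p - 1)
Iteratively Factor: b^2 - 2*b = (b)*(b - 2)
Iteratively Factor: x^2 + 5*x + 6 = (x + 3)*(x + 2)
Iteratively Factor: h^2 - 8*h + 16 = (h - 4)*(h - 4)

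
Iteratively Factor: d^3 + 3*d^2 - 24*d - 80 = (d + 4)*(d^2 - d - 20) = (d - 5)*(d + 4)*(d + 4)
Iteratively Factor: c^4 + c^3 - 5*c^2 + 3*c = (c + 3)*(c^3 - 2*c^2 + c) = c*(c + 3)*(c^2 - 2*c + 1) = c*(c - 1)*(c + 3)*(c - 1)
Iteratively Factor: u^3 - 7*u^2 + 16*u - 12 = (u - 2)*(u^2 - 5*u + 6) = (u - 2)^2*(u - 3)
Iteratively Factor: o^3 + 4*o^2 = (o)*(o^2 + 4*o) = o*(o + 4)*(o)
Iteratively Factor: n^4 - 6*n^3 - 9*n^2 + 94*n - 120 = (n + 4)*(n^3 - 10*n^2 + 31*n - 30) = (n - 5)*(n + 4)*(n^2 - 5*n + 6) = (n - 5)*(n - 3)*(n + 4)*(n - 2)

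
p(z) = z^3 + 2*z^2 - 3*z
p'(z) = 3*z^2 + 4*z - 3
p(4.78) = 140.57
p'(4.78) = 84.67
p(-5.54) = -92.03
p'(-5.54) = 66.91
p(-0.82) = 3.25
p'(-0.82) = -4.26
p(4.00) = 84.00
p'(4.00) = 61.00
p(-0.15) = 0.49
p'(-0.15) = -3.53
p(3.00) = 36.00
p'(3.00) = 36.00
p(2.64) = 24.42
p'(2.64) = 28.47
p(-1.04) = 4.16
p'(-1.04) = -3.92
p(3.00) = 36.00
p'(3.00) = 36.00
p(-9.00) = -540.00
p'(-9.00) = 204.00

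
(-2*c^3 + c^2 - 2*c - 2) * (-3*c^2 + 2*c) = 6*c^5 - 7*c^4 + 8*c^3 + 2*c^2 - 4*c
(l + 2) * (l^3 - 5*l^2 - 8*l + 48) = l^4 - 3*l^3 - 18*l^2 + 32*l + 96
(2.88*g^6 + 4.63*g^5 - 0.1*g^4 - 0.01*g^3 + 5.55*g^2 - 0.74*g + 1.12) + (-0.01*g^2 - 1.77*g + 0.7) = 2.88*g^6 + 4.63*g^5 - 0.1*g^4 - 0.01*g^3 + 5.54*g^2 - 2.51*g + 1.82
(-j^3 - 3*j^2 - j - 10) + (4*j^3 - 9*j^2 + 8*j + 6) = 3*j^3 - 12*j^2 + 7*j - 4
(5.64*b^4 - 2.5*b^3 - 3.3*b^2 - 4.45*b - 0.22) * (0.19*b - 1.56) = 1.0716*b^5 - 9.2734*b^4 + 3.273*b^3 + 4.3025*b^2 + 6.9002*b + 0.3432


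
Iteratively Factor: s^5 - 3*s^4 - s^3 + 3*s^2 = (s - 3)*(s^4 - s^2) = s*(s - 3)*(s^3 - s) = s*(s - 3)*(s - 1)*(s^2 + s) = s*(s - 3)*(s - 1)*(s + 1)*(s)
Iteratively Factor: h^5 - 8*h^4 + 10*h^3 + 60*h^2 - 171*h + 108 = (h - 3)*(h^4 - 5*h^3 - 5*h^2 + 45*h - 36) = (h - 4)*(h - 3)*(h^3 - h^2 - 9*h + 9) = (h - 4)*(h - 3)^2*(h^2 + 2*h - 3) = (h - 4)*(h - 3)^2*(h - 1)*(h + 3)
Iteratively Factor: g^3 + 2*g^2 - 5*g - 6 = (g + 3)*(g^2 - g - 2) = (g + 1)*(g + 3)*(g - 2)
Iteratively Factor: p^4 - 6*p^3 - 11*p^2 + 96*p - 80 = (p - 5)*(p^3 - p^2 - 16*p + 16) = (p - 5)*(p - 4)*(p^2 + 3*p - 4) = (p - 5)*(p - 4)*(p - 1)*(p + 4)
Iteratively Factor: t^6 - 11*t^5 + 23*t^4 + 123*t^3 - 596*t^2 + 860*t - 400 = (t - 2)*(t^5 - 9*t^4 + 5*t^3 + 133*t^2 - 330*t + 200) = (t - 5)*(t - 2)*(t^4 - 4*t^3 - 15*t^2 + 58*t - 40) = (t - 5)^2*(t - 2)*(t^3 + t^2 - 10*t + 8) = (t - 5)^2*(t - 2)*(t - 1)*(t^2 + 2*t - 8) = (t - 5)^2*(t - 2)^2*(t - 1)*(t + 4)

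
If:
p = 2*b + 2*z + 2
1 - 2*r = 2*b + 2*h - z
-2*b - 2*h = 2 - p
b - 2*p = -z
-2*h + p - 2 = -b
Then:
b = 0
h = -4/3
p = -2/3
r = 7/6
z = -4/3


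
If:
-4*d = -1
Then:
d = 1/4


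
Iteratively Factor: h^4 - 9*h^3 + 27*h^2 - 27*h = (h)*(h^3 - 9*h^2 + 27*h - 27) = h*(h - 3)*(h^2 - 6*h + 9) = h*(h - 3)^2*(h - 3)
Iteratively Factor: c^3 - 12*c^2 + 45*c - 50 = (c - 5)*(c^2 - 7*c + 10) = (c - 5)^2*(c - 2)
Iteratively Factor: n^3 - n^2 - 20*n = (n)*(n^2 - n - 20) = n*(n - 5)*(n + 4)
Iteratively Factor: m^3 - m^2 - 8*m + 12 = (m - 2)*(m^2 + m - 6) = (m - 2)^2*(m + 3)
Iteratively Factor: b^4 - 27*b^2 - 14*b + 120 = (b + 4)*(b^3 - 4*b^2 - 11*b + 30) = (b - 2)*(b + 4)*(b^2 - 2*b - 15) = (b - 5)*(b - 2)*(b + 4)*(b + 3)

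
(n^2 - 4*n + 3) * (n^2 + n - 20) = n^4 - 3*n^3 - 21*n^2 + 83*n - 60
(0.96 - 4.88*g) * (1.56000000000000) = 1.4976 - 7.6128*g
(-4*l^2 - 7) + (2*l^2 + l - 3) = -2*l^2 + l - 10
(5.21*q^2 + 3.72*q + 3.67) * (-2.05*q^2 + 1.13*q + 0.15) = -10.6805*q^4 - 1.7387*q^3 - 2.5384*q^2 + 4.7051*q + 0.5505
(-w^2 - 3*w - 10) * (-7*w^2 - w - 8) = 7*w^4 + 22*w^3 + 81*w^2 + 34*w + 80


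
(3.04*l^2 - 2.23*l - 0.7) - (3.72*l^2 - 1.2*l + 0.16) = -0.68*l^2 - 1.03*l - 0.86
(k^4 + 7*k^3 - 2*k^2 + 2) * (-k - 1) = -k^5 - 8*k^4 - 5*k^3 + 2*k^2 - 2*k - 2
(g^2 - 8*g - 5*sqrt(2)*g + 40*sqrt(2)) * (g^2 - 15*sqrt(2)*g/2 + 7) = g^4 - 25*sqrt(2)*g^3/2 - 8*g^3 + 82*g^2 + 100*sqrt(2)*g^2 - 656*g - 35*sqrt(2)*g + 280*sqrt(2)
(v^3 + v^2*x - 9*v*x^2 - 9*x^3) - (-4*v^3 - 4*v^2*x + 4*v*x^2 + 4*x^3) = 5*v^3 + 5*v^2*x - 13*v*x^2 - 13*x^3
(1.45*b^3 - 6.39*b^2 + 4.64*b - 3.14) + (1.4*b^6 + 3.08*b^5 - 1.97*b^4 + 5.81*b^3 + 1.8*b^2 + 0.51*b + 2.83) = 1.4*b^6 + 3.08*b^5 - 1.97*b^4 + 7.26*b^3 - 4.59*b^2 + 5.15*b - 0.31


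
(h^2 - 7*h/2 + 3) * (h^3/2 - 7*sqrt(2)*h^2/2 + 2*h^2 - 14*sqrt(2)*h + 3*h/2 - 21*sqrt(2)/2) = h^5/2 - 7*sqrt(2)*h^4/2 + h^4/4 - 4*h^3 - 7*sqrt(2)*h^3/4 + 3*h^2/4 + 28*sqrt(2)*h^2 - 21*sqrt(2)*h/4 + 9*h/2 - 63*sqrt(2)/2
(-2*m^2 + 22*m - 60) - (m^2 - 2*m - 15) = -3*m^2 + 24*m - 45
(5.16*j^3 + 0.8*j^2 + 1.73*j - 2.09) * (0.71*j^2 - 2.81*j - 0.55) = 3.6636*j^5 - 13.9316*j^4 - 3.8577*j^3 - 6.7852*j^2 + 4.9214*j + 1.1495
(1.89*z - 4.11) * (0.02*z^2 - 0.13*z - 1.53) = 0.0378*z^3 - 0.3279*z^2 - 2.3574*z + 6.2883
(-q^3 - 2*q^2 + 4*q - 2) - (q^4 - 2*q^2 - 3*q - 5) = -q^4 - q^3 + 7*q + 3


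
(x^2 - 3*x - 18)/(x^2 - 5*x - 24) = (x - 6)/(x - 8)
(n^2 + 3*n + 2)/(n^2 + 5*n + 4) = (n + 2)/(n + 4)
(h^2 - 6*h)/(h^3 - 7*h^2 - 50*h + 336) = h/(h^2 - h - 56)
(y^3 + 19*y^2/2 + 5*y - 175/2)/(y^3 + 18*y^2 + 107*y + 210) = (y - 5/2)/(y + 6)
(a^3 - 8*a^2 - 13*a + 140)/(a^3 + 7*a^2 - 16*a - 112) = (a^2 - 12*a + 35)/(a^2 + 3*a - 28)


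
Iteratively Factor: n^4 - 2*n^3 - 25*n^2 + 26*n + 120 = (n + 4)*(n^3 - 6*n^2 - n + 30) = (n - 3)*(n + 4)*(n^2 - 3*n - 10) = (n - 5)*(n - 3)*(n + 4)*(n + 2)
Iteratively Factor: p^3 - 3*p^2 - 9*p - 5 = (p + 1)*(p^2 - 4*p - 5) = (p - 5)*(p + 1)*(p + 1)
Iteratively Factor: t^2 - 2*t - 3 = (t - 3)*(t + 1)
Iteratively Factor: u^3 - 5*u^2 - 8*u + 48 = (u - 4)*(u^2 - u - 12) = (u - 4)*(u + 3)*(u - 4)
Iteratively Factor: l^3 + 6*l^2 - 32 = (l - 2)*(l^2 + 8*l + 16) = (l - 2)*(l + 4)*(l + 4)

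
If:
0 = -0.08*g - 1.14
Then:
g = -14.25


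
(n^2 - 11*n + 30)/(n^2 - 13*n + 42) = (n - 5)/(n - 7)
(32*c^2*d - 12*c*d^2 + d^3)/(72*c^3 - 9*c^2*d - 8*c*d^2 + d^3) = d*(4*c - d)/(9*c^2 - d^2)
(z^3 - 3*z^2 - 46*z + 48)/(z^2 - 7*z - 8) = (z^2 + 5*z - 6)/(z + 1)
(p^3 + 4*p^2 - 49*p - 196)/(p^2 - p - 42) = (p^2 + 11*p + 28)/(p + 6)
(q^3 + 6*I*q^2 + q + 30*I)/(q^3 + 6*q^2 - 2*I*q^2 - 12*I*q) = (q^2 + 8*I*q - 15)/(q*(q + 6))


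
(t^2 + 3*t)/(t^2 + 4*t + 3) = t/(t + 1)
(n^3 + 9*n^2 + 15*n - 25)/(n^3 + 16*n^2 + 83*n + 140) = (n^2 + 4*n - 5)/(n^2 + 11*n + 28)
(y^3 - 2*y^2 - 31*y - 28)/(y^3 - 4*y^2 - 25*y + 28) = (y + 1)/(y - 1)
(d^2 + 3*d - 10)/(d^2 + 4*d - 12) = (d + 5)/(d + 6)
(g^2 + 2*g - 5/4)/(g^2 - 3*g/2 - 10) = (g - 1/2)/(g - 4)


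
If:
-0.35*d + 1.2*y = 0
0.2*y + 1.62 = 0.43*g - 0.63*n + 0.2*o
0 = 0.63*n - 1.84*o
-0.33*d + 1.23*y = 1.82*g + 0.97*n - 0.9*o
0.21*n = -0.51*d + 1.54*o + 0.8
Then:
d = 0.16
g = 0.83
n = -2.27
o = -0.78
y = 0.05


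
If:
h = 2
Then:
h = 2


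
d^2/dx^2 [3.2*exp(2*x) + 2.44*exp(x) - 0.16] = (12.8*exp(x) + 2.44)*exp(x)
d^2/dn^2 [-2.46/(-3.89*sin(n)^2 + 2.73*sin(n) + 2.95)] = (148.899864*sin(n)^4 - 78.3733860000001*sin(n)^3 - 92.096742*sin(n)^2 + 136.935162*sin(n) - 93.127728)/(-3.89*sin(n)^2 + 2.73*sin(n) + 2.95)^3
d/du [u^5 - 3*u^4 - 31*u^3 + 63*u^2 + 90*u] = 5*u^4 - 12*u^3 - 93*u^2 + 126*u + 90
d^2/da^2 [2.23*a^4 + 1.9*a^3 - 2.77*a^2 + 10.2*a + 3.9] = 26.76*a^2 + 11.4*a - 5.54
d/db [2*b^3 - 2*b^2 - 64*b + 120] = 6*b^2 - 4*b - 64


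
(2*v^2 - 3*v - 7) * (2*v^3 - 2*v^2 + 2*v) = 4*v^5 - 10*v^4 - 4*v^3 + 8*v^2 - 14*v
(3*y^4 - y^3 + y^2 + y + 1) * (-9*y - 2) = -27*y^5 + 3*y^4 - 7*y^3 - 11*y^2 - 11*y - 2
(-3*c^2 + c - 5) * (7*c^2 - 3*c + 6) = -21*c^4 + 16*c^3 - 56*c^2 + 21*c - 30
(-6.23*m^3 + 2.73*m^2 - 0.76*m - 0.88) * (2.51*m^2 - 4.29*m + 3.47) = -15.6373*m^5 + 33.579*m^4 - 35.2374*m^3 + 10.5247*m^2 + 1.138*m - 3.0536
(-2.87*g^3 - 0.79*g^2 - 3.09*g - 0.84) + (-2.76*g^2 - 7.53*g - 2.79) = -2.87*g^3 - 3.55*g^2 - 10.62*g - 3.63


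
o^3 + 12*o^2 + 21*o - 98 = (o - 2)*(o + 7)^2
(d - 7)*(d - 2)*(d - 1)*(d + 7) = d^4 - 3*d^3 - 47*d^2 + 147*d - 98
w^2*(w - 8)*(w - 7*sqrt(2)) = w^4 - 7*sqrt(2)*w^3 - 8*w^3 + 56*sqrt(2)*w^2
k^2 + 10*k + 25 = (k + 5)^2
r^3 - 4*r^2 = r^2*(r - 4)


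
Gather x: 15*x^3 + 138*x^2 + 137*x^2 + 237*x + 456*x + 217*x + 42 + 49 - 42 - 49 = 15*x^3 + 275*x^2 + 910*x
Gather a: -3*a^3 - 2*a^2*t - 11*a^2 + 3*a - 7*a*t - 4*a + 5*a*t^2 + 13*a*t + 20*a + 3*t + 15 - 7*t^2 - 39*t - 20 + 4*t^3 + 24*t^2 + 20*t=-3*a^3 + a^2*(-2*t - 11) + a*(5*t^2 + 6*t + 19) + 4*t^3 + 17*t^2 - 16*t - 5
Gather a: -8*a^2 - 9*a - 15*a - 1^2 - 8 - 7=-8*a^2 - 24*a - 16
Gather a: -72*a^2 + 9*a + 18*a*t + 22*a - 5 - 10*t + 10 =-72*a^2 + a*(18*t + 31) - 10*t + 5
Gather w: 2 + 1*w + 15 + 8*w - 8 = 9*w + 9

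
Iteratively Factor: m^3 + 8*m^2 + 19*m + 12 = (m + 4)*(m^2 + 4*m + 3) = (m + 1)*(m + 4)*(m + 3)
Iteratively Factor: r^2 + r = (r)*(r + 1)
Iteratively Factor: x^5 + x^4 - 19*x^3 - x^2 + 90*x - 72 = (x + 3)*(x^4 - 2*x^3 - 13*x^2 + 38*x - 24) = (x - 1)*(x + 3)*(x^3 - x^2 - 14*x + 24) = (x - 1)*(x + 3)*(x + 4)*(x^2 - 5*x + 6) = (x - 2)*(x - 1)*(x + 3)*(x + 4)*(x - 3)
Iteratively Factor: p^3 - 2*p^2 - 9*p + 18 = (p + 3)*(p^2 - 5*p + 6) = (p - 2)*(p + 3)*(p - 3)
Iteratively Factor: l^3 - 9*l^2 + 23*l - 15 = (l - 1)*(l^2 - 8*l + 15) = (l - 3)*(l - 1)*(l - 5)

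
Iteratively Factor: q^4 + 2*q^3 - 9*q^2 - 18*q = (q + 2)*(q^3 - 9*q) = (q - 3)*(q + 2)*(q^2 + 3*q) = q*(q - 3)*(q + 2)*(q + 3)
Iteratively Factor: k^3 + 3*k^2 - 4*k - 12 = (k - 2)*(k^2 + 5*k + 6) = (k - 2)*(k + 2)*(k + 3)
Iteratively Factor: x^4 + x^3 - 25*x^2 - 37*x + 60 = (x + 4)*(x^3 - 3*x^2 - 13*x + 15) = (x - 1)*(x + 4)*(x^2 - 2*x - 15) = (x - 1)*(x + 3)*(x + 4)*(x - 5)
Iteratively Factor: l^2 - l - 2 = (l + 1)*(l - 2)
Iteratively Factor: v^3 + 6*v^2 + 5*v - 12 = (v + 4)*(v^2 + 2*v - 3) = (v - 1)*(v + 4)*(v + 3)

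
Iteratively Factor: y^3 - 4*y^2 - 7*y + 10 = (y + 2)*(y^2 - 6*y + 5) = (y - 1)*(y + 2)*(y - 5)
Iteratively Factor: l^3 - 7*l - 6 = (l + 2)*(l^2 - 2*l - 3) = (l + 1)*(l + 2)*(l - 3)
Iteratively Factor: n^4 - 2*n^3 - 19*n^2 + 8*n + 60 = (n - 5)*(n^3 + 3*n^2 - 4*n - 12) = (n - 5)*(n + 3)*(n^2 - 4) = (n - 5)*(n + 2)*(n + 3)*(n - 2)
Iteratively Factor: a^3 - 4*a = (a + 2)*(a^2 - 2*a) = a*(a + 2)*(a - 2)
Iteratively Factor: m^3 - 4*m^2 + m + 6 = (m - 2)*(m^2 - 2*m - 3) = (m - 2)*(m + 1)*(m - 3)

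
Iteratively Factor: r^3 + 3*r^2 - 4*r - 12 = (r + 3)*(r^2 - 4) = (r + 2)*(r + 3)*(r - 2)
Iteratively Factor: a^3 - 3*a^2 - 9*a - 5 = (a - 5)*(a^2 + 2*a + 1) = (a - 5)*(a + 1)*(a + 1)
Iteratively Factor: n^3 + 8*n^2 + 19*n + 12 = (n + 3)*(n^2 + 5*n + 4) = (n + 3)*(n + 4)*(n + 1)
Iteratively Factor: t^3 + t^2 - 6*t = (t)*(t^2 + t - 6) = t*(t + 3)*(t - 2)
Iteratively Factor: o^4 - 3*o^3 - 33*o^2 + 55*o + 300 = (o - 5)*(o^3 + 2*o^2 - 23*o - 60) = (o - 5)*(o + 4)*(o^2 - 2*o - 15) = (o - 5)^2*(o + 4)*(o + 3)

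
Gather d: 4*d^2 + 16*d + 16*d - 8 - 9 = 4*d^2 + 32*d - 17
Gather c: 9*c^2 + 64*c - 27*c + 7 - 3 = 9*c^2 + 37*c + 4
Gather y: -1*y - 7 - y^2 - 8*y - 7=-y^2 - 9*y - 14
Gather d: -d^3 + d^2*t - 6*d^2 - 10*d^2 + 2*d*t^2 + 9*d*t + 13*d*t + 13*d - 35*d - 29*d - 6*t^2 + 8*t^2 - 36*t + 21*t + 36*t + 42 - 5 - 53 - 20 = -d^3 + d^2*(t - 16) + d*(2*t^2 + 22*t - 51) + 2*t^2 + 21*t - 36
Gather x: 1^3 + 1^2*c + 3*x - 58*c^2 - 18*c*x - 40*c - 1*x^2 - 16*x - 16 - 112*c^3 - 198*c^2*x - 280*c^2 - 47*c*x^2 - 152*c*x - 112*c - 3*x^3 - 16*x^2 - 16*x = -112*c^3 - 338*c^2 - 151*c - 3*x^3 + x^2*(-47*c - 17) + x*(-198*c^2 - 170*c - 29) - 15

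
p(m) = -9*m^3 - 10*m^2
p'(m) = -27*m^2 - 20*m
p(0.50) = -3.62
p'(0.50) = -16.75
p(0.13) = -0.19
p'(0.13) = -3.06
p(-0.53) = -1.47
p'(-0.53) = 3.02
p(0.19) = -0.42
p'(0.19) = -4.77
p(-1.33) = 3.48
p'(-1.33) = -21.16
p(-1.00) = -1.00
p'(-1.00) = -7.00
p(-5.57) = 1245.03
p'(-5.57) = -726.27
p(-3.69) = 316.03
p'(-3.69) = -293.83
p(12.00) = -16992.00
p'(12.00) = -4128.00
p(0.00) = 0.00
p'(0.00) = 0.00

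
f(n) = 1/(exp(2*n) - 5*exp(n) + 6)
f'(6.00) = 0.00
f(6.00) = 0.00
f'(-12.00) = 0.00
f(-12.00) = 0.17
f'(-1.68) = 0.03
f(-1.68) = 0.20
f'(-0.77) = 0.12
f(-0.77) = 0.26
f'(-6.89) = 0.00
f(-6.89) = 0.17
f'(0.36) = 3.88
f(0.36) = 1.13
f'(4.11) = -0.00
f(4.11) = 0.00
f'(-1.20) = 0.06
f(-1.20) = 0.22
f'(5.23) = -0.00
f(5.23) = 0.00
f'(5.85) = -0.00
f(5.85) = 0.00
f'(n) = (-2*exp(2*n) + 5*exp(n))/(exp(2*n) - 5*exp(n) + 6)^2 = (5 - 2*exp(n))*exp(n)/(exp(2*n) - 5*exp(n) + 6)^2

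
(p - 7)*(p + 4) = p^2 - 3*p - 28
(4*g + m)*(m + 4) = 4*g*m + 16*g + m^2 + 4*m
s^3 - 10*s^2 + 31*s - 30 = (s - 5)*(s - 3)*(s - 2)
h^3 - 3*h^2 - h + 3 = (h - 3)*(h - 1)*(h + 1)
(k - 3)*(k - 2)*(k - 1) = k^3 - 6*k^2 + 11*k - 6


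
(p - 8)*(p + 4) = p^2 - 4*p - 32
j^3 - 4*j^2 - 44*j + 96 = (j - 8)*(j - 2)*(j + 6)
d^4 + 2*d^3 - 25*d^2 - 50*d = d*(d - 5)*(d + 2)*(d + 5)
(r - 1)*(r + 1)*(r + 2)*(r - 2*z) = r^4 - 2*r^3*z + 2*r^3 - 4*r^2*z - r^2 + 2*r*z - 2*r + 4*z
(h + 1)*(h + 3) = h^2 + 4*h + 3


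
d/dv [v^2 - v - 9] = 2*v - 1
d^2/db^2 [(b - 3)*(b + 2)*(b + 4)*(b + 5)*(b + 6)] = 20*b^3 + 168*b^2 + 318*b - 88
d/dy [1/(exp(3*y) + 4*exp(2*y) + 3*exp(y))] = (-3*exp(2*y) - 8*exp(y) - 3)*exp(-y)/(exp(2*y) + 4*exp(y) + 3)^2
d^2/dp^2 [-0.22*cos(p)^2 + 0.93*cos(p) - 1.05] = -0.93*cos(p) + 0.44*cos(2*p)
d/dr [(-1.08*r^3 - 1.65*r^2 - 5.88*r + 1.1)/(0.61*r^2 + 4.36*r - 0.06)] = (-0.6588*r^4 - 9.4176*r^3 - 3.4128*r^2 - 1.144*r - 4.4432)/(0.3721*r^4 + 5.3192*r^3 + 18.9364*r^2 - 0.5232*r + 0.0036)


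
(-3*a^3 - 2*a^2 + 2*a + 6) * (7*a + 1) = -21*a^4 - 17*a^3 + 12*a^2 + 44*a + 6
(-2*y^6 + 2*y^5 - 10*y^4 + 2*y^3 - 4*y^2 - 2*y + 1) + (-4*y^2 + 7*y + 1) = -2*y^6 + 2*y^5 - 10*y^4 + 2*y^3 - 8*y^2 + 5*y + 2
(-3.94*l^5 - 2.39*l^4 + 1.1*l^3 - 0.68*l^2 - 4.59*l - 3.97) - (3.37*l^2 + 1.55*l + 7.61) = -3.94*l^5 - 2.39*l^4 + 1.1*l^3 - 4.05*l^2 - 6.14*l - 11.58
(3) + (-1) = 2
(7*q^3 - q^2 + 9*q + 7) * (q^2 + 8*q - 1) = 7*q^5 + 55*q^4 - 6*q^3 + 80*q^2 + 47*q - 7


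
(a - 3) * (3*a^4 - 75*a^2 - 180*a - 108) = 3*a^5 - 9*a^4 - 75*a^3 + 45*a^2 + 432*a + 324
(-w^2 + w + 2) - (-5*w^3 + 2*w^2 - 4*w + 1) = 5*w^3 - 3*w^2 + 5*w + 1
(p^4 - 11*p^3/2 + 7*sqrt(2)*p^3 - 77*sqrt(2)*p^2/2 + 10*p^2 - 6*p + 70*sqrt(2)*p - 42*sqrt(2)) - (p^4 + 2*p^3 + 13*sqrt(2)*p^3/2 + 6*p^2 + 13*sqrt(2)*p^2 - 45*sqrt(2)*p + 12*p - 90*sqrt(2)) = -15*p^3/2 + sqrt(2)*p^3/2 - 103*sqrt(2)*p^2/2 + 4*p^2 - 18*p + 115*sqrt(2)*p + 48*sqrt(2)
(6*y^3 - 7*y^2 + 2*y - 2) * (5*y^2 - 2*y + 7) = 30*y^5 - 47*y^4 + 66*y^3 - 63*y^2 + 18*y - 14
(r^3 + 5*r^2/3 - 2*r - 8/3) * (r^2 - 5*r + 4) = r^5 - 10*r^4/3 - 19*r^3/3 + 14*r^2 + 16*r/3 - 32/3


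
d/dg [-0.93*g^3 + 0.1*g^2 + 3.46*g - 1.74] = -2.79*g^2 + 0.2*g + 3.46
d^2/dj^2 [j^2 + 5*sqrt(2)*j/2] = 2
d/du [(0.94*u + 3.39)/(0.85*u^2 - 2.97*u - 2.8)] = (-0.799*u^2 - 5.763*u + 7.4363)/(0.7225*u^4 - 5.049*u^3 + 4.0609*u^2 + 16.632*u + 7.84)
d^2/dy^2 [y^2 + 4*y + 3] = 2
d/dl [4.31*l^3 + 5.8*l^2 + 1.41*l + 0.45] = 12.93*l^2 + 11.6*l + 1.41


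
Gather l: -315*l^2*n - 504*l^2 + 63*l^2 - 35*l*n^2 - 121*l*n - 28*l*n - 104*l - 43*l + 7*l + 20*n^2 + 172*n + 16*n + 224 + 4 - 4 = l^2*(-315*n - 441) + l*(-35*n^2 - 149*n - 140) + 20*n^2 + 188*n + 224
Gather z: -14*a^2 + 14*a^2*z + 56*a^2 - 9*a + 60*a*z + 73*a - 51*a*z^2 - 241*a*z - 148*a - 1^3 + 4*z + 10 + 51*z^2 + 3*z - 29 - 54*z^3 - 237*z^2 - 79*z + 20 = 42*a^2 - 84*a - 54*z^3 + z^2*(-51*a - 186) + z*(14*a^2 - 181*a - 72)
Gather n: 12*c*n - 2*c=12*c*n - 2*c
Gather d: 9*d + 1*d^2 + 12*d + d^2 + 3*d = 2*d^2 + 24*d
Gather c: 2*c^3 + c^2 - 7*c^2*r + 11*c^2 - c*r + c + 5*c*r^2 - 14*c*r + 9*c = 2*c^3 + c^2*(12 - 7*r) + c*(5*r^2 - 15*r + 10)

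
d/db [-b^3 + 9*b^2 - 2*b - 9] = -3*b^2 + 18*b - 2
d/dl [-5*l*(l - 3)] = 15 - 10*l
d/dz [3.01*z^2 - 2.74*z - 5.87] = 6.02*z - 2.74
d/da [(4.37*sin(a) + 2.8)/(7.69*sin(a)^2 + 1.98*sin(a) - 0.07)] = (-43.064*sin(a) + 16.80265*cos(2*a) - 22.65255)*cos(a)/(7.69*sin(a)^2 + 1.98*sin(a) - 0.07)^2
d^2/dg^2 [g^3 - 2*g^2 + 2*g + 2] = 6*g - 4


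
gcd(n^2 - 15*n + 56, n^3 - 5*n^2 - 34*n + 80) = n - 8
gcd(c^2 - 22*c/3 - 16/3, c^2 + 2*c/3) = c + 2/3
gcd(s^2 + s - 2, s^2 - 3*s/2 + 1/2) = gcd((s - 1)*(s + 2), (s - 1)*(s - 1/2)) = s - 1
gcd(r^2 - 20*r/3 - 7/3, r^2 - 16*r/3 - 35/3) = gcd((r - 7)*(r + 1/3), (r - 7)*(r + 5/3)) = r - 7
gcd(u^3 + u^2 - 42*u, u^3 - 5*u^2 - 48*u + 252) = u^2 + u - 42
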